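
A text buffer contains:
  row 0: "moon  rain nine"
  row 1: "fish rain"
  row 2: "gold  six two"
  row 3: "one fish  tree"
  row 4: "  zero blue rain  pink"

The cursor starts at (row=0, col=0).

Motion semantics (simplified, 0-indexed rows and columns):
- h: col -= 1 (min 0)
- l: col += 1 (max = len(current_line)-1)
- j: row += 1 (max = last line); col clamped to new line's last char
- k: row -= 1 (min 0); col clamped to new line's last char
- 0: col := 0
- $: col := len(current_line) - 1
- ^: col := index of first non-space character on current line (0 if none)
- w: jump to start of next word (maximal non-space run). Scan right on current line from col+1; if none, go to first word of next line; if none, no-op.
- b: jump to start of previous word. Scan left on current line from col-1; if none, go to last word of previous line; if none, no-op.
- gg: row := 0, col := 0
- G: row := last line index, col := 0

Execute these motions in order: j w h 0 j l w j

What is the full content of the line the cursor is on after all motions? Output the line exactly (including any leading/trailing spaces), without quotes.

After 1 (j): row=1 col=0 char='f'
After 2 (w): row=1 col=5 char='r'
After 3 (h): row=1 col=4 char='_'
After 4 (0): row=1 col=0 char='f'
After 5 (j): row=2 col=0 char='g'
After 6 (l): row=2 col=1 char='o'
After 7 (w): row=2 col=6 char='s'
After 8 (j): row=3 col=6 char='s'

Answer: one fish  tree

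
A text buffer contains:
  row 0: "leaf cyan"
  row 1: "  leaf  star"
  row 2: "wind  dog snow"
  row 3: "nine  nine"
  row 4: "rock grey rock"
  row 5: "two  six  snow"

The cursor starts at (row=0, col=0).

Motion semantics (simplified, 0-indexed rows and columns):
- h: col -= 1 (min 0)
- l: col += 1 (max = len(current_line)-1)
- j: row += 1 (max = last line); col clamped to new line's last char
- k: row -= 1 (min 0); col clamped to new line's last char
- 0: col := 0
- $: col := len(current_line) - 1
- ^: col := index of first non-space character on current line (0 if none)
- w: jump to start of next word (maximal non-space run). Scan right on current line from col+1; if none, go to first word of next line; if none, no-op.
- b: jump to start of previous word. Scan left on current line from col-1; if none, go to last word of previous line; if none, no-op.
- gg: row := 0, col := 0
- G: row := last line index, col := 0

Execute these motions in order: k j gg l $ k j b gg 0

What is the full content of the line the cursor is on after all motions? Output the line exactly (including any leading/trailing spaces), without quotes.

Answer: leaf cyan

Derivation:
After 1 (k): row=0 col=0 char='l'
After 2 (j): row=1 col=0 char='_'
After 3 (gg): row=0 col=0 char='l'
After 4 (l): row=0 col=1 char='e'
After 5 ($): row=0 col=8 char='n'
After 6 (k): row=0 col=8 char='n'
After 7 (j): row=1 col=8 char='s'
After 8 (b): row=1 col=2 char='l'
After 9 (gg): row=0 col=0 char='l'
After 10 (0): row=0 col=0 char='l'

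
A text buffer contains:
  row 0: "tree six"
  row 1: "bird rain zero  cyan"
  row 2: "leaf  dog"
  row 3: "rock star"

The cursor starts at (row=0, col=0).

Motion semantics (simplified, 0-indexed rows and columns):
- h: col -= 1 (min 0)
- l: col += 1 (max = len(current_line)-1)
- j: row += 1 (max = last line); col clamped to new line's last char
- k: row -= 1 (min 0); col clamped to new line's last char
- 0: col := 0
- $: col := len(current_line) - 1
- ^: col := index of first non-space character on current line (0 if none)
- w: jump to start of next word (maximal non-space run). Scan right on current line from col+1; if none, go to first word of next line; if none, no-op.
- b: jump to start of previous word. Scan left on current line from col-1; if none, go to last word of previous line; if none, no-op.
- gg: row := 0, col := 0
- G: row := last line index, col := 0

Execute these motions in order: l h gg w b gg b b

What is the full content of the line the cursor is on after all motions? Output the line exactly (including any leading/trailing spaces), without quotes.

Answer: tree six

Derivation:
After 1 (l): row=0 col=1 char='r'
After 2 (h): row=0 col=0 char='t'
After 3 (gg): row=0 col=0 char='t'
After 4 (w): row=0 col=5 char='s'
After 5 (b): row=0 col=0 char='t'
After 6 (gg): row=0 col=0 char='t'
After 7 (b): row=0 col=0 char='t'
After 8 (b): row=0 col=0 char='t'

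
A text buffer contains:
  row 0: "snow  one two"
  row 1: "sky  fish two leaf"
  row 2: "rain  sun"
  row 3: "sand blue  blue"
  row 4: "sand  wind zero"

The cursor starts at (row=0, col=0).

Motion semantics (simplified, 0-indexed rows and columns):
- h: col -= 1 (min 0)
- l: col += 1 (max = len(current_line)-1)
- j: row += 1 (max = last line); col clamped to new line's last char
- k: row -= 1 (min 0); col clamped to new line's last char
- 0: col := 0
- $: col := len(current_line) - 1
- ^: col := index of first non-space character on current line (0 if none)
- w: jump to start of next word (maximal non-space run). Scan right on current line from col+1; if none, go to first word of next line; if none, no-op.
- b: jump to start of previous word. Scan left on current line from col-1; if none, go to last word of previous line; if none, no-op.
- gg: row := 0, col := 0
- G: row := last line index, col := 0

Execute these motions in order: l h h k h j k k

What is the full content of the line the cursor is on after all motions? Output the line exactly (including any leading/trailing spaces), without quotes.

Answer: snow  one two

Derivation:
After 1 (l): row=0 col=1 char='n'
After 2 (h): row=0 col=0 char='s'
After 3 (h): row=0 col=0 char='s'
After 4 (k): row=0 col=0 char='s'
After 5 (h): row=0 col=0 char='s'
After 6 (j): row=1 col=0 char='s'
After 7 (k): row=0 col=0 char='s'
After 8 (k): row=0 col=0 char='s'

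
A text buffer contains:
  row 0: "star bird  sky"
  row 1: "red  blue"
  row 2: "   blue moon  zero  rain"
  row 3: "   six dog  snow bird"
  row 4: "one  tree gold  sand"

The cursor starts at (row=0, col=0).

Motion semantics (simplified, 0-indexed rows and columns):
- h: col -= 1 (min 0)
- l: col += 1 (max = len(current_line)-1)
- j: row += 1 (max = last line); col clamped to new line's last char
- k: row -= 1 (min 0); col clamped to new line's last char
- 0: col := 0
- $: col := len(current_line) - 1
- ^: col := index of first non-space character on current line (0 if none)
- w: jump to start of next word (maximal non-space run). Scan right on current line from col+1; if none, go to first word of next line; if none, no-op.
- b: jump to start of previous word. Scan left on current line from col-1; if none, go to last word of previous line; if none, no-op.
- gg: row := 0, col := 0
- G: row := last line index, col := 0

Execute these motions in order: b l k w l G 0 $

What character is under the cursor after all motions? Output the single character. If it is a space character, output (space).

After 1 (b): row=0 col=0 char='s'
After 2 (l): row=0 col=1 char='t'
After 3 (k): row=0 col=1 char='t'
After 4 (w): row=0 col=5 char='b'
After 5 (l): row=0 col=6 char='i'
After 6 (G): row=4 col=0 char='o'
After 7 (0): row=4 col=0 char='o'
After 8 ($): row=4 col=19 char='d'

Answer: d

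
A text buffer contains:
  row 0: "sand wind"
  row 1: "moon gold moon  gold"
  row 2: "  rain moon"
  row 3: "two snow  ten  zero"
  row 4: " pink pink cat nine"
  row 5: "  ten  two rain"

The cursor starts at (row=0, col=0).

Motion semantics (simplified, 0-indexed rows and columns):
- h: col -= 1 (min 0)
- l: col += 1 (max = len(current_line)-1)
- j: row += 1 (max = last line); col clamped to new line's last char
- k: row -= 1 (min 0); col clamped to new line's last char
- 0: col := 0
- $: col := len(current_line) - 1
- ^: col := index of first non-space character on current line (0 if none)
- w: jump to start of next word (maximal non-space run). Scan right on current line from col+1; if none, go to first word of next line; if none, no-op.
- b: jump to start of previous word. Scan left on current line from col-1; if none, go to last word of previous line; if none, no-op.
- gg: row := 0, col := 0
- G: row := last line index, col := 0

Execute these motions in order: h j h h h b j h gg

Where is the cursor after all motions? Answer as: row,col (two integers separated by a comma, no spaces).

After 1 (h): row=0 col=0 char='s'
After 2 (j): row=1 col=0 char='m'
After 3 (h): row=1 col=0 char='m'
After 4 (h): row=1 col=0 char='m'
After 5 (h): row=1 col=0 char='m'
After 6 (b): row=0 col=5 char='w'
After 7 (j): row=1 col=5 char='g'
After 8 (h): row=1 col=4 char='_'
After 9 (gg): row=0 col=0 char='s'

Answer: 0,0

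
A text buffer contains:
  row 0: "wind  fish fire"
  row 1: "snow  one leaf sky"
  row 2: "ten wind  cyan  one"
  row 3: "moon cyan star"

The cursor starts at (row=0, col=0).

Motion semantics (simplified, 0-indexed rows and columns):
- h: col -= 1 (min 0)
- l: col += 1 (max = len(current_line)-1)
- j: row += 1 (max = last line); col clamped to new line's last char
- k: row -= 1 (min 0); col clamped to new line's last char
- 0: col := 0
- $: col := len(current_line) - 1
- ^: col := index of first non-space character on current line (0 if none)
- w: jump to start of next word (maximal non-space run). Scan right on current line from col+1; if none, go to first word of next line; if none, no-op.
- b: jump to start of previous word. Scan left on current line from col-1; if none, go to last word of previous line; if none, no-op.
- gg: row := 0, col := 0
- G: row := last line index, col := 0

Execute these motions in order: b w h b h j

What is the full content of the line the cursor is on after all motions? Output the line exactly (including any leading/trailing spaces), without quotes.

After 1 (b): row=0 col=0 char='w'
After 2 (w): row=0 col=6 char='f'
After 3 (h): row=0 col=5 char='_'
After 4 (b): row=0 col=0 char='w'
After 5 (h): row=0 col=0 char='w'
After 6 (j): row=1 col=0 char='s'

Answer: snow  one leaf sky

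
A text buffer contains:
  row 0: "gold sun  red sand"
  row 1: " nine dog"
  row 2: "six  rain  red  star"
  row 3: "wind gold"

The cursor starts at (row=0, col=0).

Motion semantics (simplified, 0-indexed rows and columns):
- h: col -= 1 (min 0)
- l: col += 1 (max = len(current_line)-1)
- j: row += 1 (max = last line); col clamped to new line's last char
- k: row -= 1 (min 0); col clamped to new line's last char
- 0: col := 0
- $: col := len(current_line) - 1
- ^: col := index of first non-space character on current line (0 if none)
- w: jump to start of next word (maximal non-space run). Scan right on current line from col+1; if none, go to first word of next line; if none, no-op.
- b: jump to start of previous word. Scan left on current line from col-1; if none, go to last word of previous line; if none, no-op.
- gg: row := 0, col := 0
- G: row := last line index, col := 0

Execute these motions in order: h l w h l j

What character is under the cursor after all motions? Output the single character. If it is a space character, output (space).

After 1 (h): row=0 col=0 char='g'
After 2 (l): row=0 col=1 char='o'
After 3 (w): row=0 col=5 char='s'
After 4 (h): row=0 col=4 char='_'
After 5 (l): row=0 col=5 char='s'
After 6 (j): row=1 col=5 char='_'

Answer: (space)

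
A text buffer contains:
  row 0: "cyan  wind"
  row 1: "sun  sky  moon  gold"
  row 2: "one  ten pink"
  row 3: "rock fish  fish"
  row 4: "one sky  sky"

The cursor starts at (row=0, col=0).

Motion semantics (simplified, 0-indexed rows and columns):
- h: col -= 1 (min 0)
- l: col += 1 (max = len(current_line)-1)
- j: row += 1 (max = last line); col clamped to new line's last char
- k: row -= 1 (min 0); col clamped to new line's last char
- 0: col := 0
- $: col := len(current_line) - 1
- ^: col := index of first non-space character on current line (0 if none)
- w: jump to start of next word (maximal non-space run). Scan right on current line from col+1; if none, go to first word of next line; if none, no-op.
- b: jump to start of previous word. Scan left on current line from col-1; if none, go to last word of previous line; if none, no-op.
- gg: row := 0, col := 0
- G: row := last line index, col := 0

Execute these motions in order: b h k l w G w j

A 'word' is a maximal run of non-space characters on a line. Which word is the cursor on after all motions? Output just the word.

After 1 (b): row=0 col=0 char='c'
After 2 (h): row=0 col=0 char='c'
After 3 (k): row=0 col=0 char='c'
After 4 (l): row=0 col=1 char='y'
After 5 (w): row=0 col=6 char='w'
After 6 (G): row=4 col=0 char='o'
After 7 (w): row=4 col=4 char='s'
After 8 (j): row=4 col=4 char='s'

Answer: sky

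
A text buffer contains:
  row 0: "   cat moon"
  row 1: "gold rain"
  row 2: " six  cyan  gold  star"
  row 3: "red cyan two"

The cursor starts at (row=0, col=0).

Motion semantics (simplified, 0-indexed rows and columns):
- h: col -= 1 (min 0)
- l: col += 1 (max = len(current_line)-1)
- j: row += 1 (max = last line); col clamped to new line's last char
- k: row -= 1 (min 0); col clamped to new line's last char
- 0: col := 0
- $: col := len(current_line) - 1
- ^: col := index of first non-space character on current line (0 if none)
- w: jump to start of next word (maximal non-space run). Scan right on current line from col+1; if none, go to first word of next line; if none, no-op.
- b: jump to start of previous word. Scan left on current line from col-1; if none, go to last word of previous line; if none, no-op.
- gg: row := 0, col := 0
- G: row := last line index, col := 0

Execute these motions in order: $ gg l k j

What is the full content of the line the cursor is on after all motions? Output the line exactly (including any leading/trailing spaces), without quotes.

Answer: gold rain

Derivation:
After 1 ($): row=0 col=10 char='n'
After 2 (gg): row=0 col=0 char='_'
After 3 (l): row=0 col=1 char='_'
After 4 (k): row=0 col=1 char='_'
After 5 (j): row=1 col=1 char='o'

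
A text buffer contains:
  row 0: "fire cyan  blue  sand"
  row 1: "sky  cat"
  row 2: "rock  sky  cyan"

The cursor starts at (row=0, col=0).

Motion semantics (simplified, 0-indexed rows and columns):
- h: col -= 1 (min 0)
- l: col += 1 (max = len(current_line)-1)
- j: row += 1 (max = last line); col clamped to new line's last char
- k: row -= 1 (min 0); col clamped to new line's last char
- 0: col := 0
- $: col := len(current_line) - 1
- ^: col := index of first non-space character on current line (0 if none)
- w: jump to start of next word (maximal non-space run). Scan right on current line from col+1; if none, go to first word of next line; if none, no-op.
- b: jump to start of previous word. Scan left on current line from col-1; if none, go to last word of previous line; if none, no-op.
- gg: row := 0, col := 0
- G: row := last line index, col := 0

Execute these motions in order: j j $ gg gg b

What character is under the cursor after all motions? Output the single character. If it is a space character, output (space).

After 1 (j): row=1 col=0 char='s'
After 2 (j): row=2 col=0 char='r'
After 3 ($): row=2 col=14 char='n'
After 4 (gg): row=0 col=0 char='f'
After 5 (gg): row=0 col=0 char='f'
After 6 (b): row=0 col=0 char='f'

Answer: f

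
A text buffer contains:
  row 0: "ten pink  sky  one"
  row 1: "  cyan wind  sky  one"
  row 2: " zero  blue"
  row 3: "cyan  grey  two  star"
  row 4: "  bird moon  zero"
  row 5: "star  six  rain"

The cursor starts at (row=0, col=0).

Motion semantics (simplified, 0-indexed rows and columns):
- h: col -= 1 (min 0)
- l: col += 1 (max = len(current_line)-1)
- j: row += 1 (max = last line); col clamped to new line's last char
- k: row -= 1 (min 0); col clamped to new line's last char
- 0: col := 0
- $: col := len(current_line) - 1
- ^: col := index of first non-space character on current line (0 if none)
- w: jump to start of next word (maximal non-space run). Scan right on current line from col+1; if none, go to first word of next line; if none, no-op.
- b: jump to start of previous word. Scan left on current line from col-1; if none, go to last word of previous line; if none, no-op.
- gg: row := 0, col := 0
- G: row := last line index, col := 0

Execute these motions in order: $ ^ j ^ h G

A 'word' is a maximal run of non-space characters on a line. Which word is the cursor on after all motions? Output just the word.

After 1 ($): row=0 col=17 char='e'
After 2 (^): row=0 col=0 char='t'
After 3 (j): row=1 col=0 char='_'
After 4 (^): row=1 col=2 char='c'
After 5 (h): row=1 col=1 char='_'
After 6 (G): row=5 col=0 char='s'

Answer: star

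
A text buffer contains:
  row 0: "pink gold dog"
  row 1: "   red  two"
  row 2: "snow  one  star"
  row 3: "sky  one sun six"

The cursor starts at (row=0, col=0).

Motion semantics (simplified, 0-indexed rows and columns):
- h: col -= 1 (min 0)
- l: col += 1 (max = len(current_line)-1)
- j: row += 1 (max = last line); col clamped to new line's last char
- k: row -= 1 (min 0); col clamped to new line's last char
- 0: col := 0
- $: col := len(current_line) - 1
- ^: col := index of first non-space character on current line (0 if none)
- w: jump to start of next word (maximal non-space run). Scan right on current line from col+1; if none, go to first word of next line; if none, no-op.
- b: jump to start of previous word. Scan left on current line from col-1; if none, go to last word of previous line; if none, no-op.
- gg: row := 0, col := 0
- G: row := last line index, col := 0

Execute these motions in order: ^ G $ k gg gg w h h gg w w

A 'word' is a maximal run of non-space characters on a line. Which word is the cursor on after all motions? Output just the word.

Answer: dog

Derivation:
After 1 (^): row=0 col=0 char='p'
After 2 (G): row=3 col=0 char='s'
After 3 ($): row=3 col=15 char='x'
After 4 (k): row=2 col=14 char='r'
After 5 (gg): row=0 col=0 char='p'
After 6 (gg): row=0 col=0 char='p'
After 7 (w): row=0 col=5 char='g'
After 8 (h): row=0 col=4 char='_'
After 9 (h): row=0 col=3 char='k'
After 10 (gg): row=0 col=0 char='p'
After 11 (w): row=0 col=5 char='g'
After 12 (w): row=0 col=10 char='d'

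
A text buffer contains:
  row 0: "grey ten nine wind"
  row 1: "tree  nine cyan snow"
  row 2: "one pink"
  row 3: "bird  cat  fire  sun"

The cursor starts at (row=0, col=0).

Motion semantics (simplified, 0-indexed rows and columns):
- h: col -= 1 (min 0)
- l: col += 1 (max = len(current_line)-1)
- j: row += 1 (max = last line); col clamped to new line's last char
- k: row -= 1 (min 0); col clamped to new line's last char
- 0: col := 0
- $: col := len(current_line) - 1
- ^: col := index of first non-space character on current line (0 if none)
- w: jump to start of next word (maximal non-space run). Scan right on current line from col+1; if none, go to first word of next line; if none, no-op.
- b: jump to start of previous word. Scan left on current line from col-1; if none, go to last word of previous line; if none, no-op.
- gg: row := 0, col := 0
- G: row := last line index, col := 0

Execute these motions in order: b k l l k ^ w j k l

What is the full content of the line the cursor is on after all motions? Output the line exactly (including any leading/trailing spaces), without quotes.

Answer: grey ten nine wind

Derivation:
After 1 (b): row=0 col=0 char='g'
After 2 (k): row=0 col=0 char='g'
After 3 (l): row=0 col=1 char='r'
After 4 (l): row=0 col=2 char='e'
After 5 (k): row=0 col=2 char='e'
After 6 (^): row=0 col=0 char='g'
After 7 (w): row=0 col=5 char='t'
After 8 (j): row=1 col=5 char='_'
After 9 (k): row=0 col=5 char='t'
After 10 (l): row=0 col=6 char='e'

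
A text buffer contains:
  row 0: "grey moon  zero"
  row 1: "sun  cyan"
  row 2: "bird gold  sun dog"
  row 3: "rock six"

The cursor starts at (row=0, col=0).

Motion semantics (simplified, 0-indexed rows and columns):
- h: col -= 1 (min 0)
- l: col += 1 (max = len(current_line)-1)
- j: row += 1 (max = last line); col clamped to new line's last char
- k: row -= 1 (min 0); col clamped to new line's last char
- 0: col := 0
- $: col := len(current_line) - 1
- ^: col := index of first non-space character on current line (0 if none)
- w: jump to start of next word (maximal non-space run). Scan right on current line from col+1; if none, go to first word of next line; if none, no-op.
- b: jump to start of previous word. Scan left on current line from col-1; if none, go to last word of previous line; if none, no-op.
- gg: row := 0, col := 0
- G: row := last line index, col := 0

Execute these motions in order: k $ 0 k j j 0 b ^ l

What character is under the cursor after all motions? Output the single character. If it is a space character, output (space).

After 1 (k): row=0 col=0 char='g'
After 2 ($): row=0 col=14 char='o'
After 3 (0): row=0 col=0 char='g'
After 4 (k): row=0 col=0 char='g'
After 5 (j): row=1 col=0 char='s'
After 6 (j): row=2 col=0 char='b'
After 7 (0): row=2 col=0 char='b'
After 8 (b): row=1 col=5 char='c'
After 9 (^): row=1 col=0 char='s'
After 10 (l): row=1 col=1 char='u'

Answer: u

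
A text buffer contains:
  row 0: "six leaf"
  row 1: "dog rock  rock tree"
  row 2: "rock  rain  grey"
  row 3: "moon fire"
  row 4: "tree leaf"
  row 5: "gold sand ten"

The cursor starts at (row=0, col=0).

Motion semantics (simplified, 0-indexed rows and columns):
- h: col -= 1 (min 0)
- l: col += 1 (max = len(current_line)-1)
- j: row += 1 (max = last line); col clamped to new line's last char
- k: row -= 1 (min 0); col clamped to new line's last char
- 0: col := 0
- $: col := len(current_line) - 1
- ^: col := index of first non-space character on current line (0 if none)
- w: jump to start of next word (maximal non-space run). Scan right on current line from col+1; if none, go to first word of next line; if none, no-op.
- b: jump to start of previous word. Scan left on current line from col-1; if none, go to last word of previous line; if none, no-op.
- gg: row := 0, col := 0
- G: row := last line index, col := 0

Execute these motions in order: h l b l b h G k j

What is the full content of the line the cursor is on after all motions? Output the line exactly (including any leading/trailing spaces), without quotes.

Answer: gold sand ten

Derivation:
After 1 (h): row=0 col=0 char='s'
After 2 (l): row=0 col=1 char='i'
After 3 (b): row=0 col=0 char='s'
After 4 (l): row=0 col=1 char='i'
After 5 (b): row=0 col=0 char='s'
After 6 (h): row=0 col=0 char='s'
After 7 (G): row=5 col=0 char='g'
After 8 (k): row=4 col=0 char='t'
After 9 (j): row=5 col=0 char='g'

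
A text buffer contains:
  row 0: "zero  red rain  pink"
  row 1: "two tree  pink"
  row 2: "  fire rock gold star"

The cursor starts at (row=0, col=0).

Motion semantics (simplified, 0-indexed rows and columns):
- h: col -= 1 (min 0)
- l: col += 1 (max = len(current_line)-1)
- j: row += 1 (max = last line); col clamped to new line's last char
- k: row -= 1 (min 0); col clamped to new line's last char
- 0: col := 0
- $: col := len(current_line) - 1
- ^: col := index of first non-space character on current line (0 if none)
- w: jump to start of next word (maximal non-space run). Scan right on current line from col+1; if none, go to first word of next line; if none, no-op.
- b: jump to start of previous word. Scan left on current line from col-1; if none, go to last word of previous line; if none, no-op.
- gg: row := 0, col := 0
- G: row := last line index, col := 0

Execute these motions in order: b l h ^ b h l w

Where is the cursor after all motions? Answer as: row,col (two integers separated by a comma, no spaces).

Answer: 0,6

Derivation:
After 1 (b): row=0 col=0 char='z'
After 2 (l): row=0 col=1 char='e'
After 3 (h): row=0 col=0 char='z'
After 4 (^): row=0 col=0 char='z'
After 5 (b): row=0 col=0 char='z'
After 6 (h): row=0 col=0 char='z'
After 7 (l): row=0 col=1 char='e'
After 8 (w): row=0 col=6 char='r'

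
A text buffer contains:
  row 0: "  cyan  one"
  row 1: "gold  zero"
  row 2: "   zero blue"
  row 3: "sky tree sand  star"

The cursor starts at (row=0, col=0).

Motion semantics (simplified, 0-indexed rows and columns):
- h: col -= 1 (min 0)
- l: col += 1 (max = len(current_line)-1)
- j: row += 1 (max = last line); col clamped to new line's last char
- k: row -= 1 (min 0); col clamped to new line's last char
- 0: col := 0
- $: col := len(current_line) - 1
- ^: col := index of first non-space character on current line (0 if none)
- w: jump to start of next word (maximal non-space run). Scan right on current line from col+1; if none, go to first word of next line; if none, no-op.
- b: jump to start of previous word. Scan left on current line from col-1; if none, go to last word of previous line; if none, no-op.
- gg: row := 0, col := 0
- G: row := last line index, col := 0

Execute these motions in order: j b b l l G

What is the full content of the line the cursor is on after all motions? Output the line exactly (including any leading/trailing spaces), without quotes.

Answer: sky tree sand  star

Derivation:
After 1 (j): row=1 col=0 char='g'
After 2 (b): row=0 col=8 char='o'
After 3 (b): row=0 col=2 char='c'
After 4 (l): row=0 col=3 char='y'
After 5 (l): row=0 col=4 char='a'
After 6 (G): row=3 col=0 char='s'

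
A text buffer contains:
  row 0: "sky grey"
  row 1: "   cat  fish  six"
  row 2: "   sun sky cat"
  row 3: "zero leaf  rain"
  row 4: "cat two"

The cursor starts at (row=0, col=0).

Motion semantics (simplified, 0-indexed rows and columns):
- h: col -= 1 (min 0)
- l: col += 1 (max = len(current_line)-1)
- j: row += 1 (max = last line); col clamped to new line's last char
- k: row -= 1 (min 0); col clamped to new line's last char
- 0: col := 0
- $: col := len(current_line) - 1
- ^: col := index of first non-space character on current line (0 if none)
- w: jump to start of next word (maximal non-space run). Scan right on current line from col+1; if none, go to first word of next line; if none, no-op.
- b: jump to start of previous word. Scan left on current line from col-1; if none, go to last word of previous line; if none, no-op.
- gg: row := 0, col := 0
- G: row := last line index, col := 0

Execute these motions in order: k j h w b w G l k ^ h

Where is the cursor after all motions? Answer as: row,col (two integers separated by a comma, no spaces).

Answer: 3,0

Derivation:
After 1 (k): row=0 col=0 char='s'
After 2 (j): row=1 col=0 char='_'
After 3 (h): row=1 col=0 char='_'
After 4 (w): row=1 col=3 char='c'
After 5 (b): row=0 col=4 char='g'
After 6 (w): row=1 col=3 char='c'
After 7 (G): row=4 col=0 char='c'
After 8 (l): row=4 col=1 char='a'
After 9 (k): row=3 col=1 char='e'
After 10 (^): row=3 col=0 char='z'
After 11 (h): row=3 col=0 char='z'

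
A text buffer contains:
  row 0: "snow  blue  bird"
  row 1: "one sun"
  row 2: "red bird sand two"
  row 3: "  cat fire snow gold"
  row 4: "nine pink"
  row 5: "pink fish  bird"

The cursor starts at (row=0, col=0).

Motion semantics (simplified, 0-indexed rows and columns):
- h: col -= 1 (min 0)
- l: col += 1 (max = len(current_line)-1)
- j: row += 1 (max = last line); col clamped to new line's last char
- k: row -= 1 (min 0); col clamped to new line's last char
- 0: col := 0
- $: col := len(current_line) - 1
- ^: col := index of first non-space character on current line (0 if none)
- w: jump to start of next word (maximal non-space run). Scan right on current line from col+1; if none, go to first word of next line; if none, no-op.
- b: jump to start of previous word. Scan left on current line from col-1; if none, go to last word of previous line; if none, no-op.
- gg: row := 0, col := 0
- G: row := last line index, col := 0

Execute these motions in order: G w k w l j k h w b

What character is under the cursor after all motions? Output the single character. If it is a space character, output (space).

Answer: n

Derivation:
After 1 (G): row=5 col=0 char='p'
After 2 (w): row=5 col=5 char='f'
After 3 (k): row=4 col=5 char='p'
After 4 (w): row=5 col=0 char='p'
After 5 (l): row=5 col=1 char='i'
After 6 (j): row=5 col=1 char='i'
After 7 (k): row=4 col=1 char='i'
After 8 (h): row=4 col=0 char='n'
After 9 (w): row=4 col=5 char='p'
After 10 (b): row=4 col=0 char='n'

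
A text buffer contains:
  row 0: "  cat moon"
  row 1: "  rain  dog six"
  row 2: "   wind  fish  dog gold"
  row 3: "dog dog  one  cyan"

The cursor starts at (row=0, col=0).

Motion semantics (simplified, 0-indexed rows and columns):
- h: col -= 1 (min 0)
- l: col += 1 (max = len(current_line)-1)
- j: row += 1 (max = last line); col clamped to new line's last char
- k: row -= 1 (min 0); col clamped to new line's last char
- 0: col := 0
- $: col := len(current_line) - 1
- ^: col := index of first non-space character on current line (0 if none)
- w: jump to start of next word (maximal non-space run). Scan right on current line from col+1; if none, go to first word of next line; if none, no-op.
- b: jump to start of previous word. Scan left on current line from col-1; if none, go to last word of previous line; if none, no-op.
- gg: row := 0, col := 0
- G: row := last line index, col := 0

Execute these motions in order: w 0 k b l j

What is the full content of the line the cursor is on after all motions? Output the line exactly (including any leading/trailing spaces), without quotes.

Answer:   rain  dog six

Derivation:
After 1 (w): row=0 col=2 char='c'
After 2 (0): row=0 col=0 char='_'
After 3 (k): row=0 col=0 char='_'
After 4 (b): row=0 col=0 char='_'
After 5 (l): row=0 col=1 char='_'
After 6 (j): row=1 col=1 char='_'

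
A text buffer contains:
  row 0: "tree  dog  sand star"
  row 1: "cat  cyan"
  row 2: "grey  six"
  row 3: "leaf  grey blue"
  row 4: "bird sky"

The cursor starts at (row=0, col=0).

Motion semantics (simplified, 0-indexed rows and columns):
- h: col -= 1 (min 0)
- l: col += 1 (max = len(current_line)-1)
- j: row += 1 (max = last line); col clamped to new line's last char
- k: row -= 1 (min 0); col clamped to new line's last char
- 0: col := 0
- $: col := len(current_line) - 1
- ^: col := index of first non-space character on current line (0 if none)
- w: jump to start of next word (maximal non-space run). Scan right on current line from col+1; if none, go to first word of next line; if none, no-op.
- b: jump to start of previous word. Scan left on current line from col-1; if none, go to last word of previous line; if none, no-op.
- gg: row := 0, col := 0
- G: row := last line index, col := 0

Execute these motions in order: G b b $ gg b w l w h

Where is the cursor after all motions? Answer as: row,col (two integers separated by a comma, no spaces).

Answer: 0,10

Derivation:
After 1 (G): row=4 col=0 char='b'
After 2 (b): row=3 col=11 char='b'
After 3 (b): row=3 col=6 char='g'
After 4 ($): row=3 col=14 char='e'
After 5 (gg): row=0 col=0 char='t'
After 6 (b): row=0 col=0 char='t'
After 7 (w): row=0 col=6 char='d'
After 8 (l): row=0 col=7 char='o'
After 9 (w): row=0 col=11 char='s'
After 10 (h): row=0 col=10 char='_'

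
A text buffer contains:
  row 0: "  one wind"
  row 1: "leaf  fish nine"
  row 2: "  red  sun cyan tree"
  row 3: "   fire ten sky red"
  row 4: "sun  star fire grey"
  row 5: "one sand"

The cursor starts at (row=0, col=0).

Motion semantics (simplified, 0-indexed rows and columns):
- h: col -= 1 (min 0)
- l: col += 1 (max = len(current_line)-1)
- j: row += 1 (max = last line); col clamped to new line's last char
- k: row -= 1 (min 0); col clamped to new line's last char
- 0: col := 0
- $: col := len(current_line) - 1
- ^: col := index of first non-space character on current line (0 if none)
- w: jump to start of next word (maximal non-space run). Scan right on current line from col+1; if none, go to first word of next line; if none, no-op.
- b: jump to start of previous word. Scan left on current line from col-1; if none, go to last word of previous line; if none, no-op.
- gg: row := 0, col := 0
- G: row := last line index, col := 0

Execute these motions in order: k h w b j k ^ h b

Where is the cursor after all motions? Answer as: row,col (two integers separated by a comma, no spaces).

After 1 (k): row=0 col=0 char='_'
After 2 (h): row=0 col=0 char='_'
After 3 (w): row=0 col=2 char='o'
After 4 (b): row=0 col=2 char='o'
After 5 (j): row=1 col=2 char='a'
After 6 (k): row=0 col=2 char='o'
After 7 (^): row=0 col=2 char='o'
After 8 (h): row=0 col=1 char='_'
After 9 (b): row=0 col=1 char='_'

Answer: 0,1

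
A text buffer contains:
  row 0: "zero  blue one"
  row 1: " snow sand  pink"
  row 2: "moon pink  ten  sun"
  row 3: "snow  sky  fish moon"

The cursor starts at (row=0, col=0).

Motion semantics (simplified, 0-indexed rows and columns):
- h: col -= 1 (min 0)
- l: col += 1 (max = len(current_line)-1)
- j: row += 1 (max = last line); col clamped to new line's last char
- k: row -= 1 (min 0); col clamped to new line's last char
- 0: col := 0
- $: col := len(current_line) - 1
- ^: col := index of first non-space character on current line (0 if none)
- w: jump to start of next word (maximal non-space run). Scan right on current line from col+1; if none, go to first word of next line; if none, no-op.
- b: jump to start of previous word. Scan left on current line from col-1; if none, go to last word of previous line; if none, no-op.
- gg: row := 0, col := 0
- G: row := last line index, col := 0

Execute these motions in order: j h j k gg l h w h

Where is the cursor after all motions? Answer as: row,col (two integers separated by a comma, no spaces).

After 1 (j): row=1 col=0 char='_'
After 2 (h): row=1 col=0 char='_'
After 3 (j): row=2 col=0 char='m'
After 4 (k): row=1 col=0 char='_'
After 5 (gg): row=0 col=0 char='z'
After 6 (l): row=0 col=1 char='e'
After 7 (h): row=0 col=0 char='z'
After 8 (w): row=0 col=6 char='b'
After 9 (h): row=0 col=5 char='_'

Answer: 0,5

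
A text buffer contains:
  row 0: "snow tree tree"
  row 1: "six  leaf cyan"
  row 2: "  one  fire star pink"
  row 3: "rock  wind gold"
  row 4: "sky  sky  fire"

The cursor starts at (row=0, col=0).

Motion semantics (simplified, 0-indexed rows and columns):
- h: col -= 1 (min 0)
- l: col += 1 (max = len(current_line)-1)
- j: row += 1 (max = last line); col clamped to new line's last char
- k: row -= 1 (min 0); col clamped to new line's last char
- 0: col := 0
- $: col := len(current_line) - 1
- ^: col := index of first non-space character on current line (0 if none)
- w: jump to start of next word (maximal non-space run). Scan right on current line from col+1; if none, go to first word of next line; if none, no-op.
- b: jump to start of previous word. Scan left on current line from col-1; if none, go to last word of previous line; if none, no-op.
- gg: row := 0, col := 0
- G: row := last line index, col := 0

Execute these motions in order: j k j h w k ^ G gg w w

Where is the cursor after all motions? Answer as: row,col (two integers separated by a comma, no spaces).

After 1 (j): row=1 col=0 char='s'
After 2 (k): row=0 col=0 char='s'
After 3 (j): row=1 col=0 char='s'
After 4 (h): row=1 col=0 char='s'
After 5 (w): row=1 col=5 char='l'
After 6 (k): row=0 col=5 char='t'
After 7 (^): row=0 col=0 char='s'
After 8 (G): row=4 col=0 char='s'
After 9 (gg): row=0 col=0 char='s'
After 10 (w): row=0 col=5 char='t'
After 11 (w): row=0 col=10 char='t'

Answer: 0,10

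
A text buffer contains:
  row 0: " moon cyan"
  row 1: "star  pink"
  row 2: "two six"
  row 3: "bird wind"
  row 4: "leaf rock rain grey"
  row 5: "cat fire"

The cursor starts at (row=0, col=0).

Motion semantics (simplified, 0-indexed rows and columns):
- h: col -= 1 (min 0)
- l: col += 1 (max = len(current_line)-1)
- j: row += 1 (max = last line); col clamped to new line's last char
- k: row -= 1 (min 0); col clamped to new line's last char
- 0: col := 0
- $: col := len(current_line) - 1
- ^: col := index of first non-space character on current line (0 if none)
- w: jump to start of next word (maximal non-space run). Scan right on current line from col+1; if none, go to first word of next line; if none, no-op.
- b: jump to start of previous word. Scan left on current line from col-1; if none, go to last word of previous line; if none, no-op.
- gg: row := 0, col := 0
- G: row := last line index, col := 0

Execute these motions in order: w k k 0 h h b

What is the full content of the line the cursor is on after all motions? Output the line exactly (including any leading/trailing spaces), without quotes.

Answer:  moon cyan

Derivation:
After 1 (w): row=0 col=1 char='m'
After 2 (k): row=0 col=1 char='m'
After 3 (k): row=0 col=1 char='m'
After 4 (0): row=0 col=0 char='_'
After 5 (h): row=0 col=0 char='_'
After 6 (h): row=0 col=0 char='_'
After 7 (b): row=0 col=0 char='_'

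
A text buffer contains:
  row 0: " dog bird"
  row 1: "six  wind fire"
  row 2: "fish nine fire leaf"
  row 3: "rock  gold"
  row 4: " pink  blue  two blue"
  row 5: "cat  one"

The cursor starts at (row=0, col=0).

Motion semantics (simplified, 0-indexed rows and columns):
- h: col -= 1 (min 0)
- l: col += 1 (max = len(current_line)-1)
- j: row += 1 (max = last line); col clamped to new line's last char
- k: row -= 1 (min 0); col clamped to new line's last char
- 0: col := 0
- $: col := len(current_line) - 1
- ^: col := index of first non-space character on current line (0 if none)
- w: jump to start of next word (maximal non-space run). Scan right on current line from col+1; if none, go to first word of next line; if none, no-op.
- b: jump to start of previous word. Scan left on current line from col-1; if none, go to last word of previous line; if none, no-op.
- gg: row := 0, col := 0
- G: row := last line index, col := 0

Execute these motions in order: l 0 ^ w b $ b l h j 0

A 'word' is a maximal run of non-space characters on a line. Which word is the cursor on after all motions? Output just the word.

After 1 (l): row=0 col=1 char='d'
After 2 (0): row=0 col=0 char='_'
After 3 (^): row=0 col=1 char='d'
After 4 (w): row=0 col=5 char='b'
After 5 (b): row=0 col=1 char='d'
After 6 ($): row=0 col=8 char='d'
After 7 (b): row=0 col=5 char='b'
After 8 (l): row=0 col=6 char='i'
After 9 (h): row=0 col=5 char='b'
After 10 (j): row=1 col=5 char='w'
After 11 (0): row=1 col=0 char='s'

Answer: six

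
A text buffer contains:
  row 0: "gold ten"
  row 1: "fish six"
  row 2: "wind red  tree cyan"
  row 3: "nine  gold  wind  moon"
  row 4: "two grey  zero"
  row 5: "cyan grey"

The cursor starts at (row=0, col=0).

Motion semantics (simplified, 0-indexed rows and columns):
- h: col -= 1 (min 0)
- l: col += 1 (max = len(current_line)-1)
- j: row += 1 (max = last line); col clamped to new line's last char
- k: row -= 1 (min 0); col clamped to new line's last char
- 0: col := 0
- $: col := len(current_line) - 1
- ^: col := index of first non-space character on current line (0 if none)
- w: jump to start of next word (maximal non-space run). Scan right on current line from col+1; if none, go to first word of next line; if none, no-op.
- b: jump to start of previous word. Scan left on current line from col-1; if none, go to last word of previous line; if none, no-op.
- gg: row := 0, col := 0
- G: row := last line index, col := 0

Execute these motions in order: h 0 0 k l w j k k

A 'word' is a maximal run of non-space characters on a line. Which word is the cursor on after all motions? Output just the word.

After 1 (h): row=0 col=0 char='g'
After 2 (0): row=0 col=0 char='g'
After 3 (0): row=0 col=0 char='g'
After 4 (k): row=0 col=0 char='g'
After 5 (l): row=0 col=1 char='o'
After 6 (w): row=0 col=5 char='t'
After 7 (j): row=1 col=5 char='s'
After 8 (k): row=0 col=5 char='t'
After 9 (k): row=0 col=5 char='t'

Answer: ten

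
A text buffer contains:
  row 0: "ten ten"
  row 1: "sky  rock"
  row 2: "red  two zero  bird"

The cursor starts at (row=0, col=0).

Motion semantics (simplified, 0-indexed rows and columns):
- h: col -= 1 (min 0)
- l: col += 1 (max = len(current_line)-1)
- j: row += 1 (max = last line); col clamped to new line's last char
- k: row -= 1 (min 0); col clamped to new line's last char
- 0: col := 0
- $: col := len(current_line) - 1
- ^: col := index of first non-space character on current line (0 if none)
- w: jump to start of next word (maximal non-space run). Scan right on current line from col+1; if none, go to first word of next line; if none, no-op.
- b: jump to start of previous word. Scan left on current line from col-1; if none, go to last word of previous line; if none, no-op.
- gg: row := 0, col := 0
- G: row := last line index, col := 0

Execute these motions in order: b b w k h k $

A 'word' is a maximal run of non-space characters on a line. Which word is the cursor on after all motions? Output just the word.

After 1 (b): row=0 col=0 char='t'
After 2 (b): row=0 col=0 char='t'
After 3 (w): row=0 col=4 char='t'
After 4 (k): row=0 col=4 char='t'
After 5 (h): row=0 col=3 char='_'
After 6 (k): row=0 col=3 char='_'
After 7 ($): row=0 col=6 char='n'

Answer: ten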